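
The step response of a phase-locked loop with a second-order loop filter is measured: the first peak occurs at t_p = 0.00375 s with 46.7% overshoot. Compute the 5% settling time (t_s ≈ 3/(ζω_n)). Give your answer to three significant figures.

From the overshoot, ζ = −ln(OS)/√(π²+ln²(OS)) = 0.236.
t_p = π/ω_d ⇒ ω_d = 838 rad/s; then ω_n = ω_d/√(1−ζ²) = 862 rad/s.
t_s ≈ 3/(ζω_n) = 3/(0.236·862) = 0.0148 s.

t_s ≈ 0.0148 s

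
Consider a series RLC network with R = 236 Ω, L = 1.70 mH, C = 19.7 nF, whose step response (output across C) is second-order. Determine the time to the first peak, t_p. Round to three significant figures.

t_p ≈ 0.0000199 s

For a series RLC circuit (capacitor voltage as output), ω_n = 1/√(LC) = 1/√(1.70 mH · 19.7 nF) = 173000 rad/s.
ζ = (R/2)·√(C/L) = (236/2)·√(19.7 nF/1.70 mH) = 0.402.
The damped frequency ω_d = ω_n√(1−ζ²) = 158000 rad/s. t_p = π/ω_d = 0.0000199 s.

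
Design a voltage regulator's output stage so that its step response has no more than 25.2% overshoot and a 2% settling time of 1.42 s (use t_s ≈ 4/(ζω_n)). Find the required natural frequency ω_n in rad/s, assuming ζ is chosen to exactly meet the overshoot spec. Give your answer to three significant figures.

Inverting the overshoot relation: ζ = |ln 0.252|/√(π² + ln²0.252) = 0.402.
From t_s ≈ 4/(ζω_n): ω_n = 4/(ζ·t_s) = 4/(0.402·1.42) = 7.01 rad/s.

ω_n ≈ 7.01 rad/s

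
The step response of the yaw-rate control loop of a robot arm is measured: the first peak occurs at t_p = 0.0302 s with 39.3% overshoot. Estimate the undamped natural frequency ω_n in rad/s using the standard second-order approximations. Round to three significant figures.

From the overshoot, ζ = −ln(OS)/√(π²+ln²(OS)) = 0.285.
t_p = π/ω_d ⇒ ω_d = 104 rad/s; then ω_n = ω_d/√(1−ζ²) = 109 rad/s.

ω_n ≈ 109 rad/s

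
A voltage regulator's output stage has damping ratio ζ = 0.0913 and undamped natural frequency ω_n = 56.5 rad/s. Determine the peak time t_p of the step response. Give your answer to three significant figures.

t_p ≈ 0.0558 s

The damped frequency is ω_d = ω_n√(1−ζ²) = 56.5·√(1−0.00834) = 56.3 rad/s.
Peak time t_p = π/ω_d = π/56.3 = 0.0558 s.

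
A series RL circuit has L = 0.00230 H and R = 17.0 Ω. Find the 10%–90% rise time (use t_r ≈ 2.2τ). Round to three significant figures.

t_r ≈ 0.000298 s

τ = L/R = 0.00230/17.0 = 0.000135 s.
t_r ≈ 2.2τ = 0.000298 s.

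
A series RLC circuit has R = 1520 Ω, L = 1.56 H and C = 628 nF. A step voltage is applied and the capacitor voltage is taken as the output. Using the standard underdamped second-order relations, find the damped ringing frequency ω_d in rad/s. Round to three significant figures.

For a series RLC circuit (capacitor voltage as output), ω_n = 1/√(LC) = 1/√(1.56 H · 628 nF) = 1010 rad/s.
ζ = (R/2)·√(C/L) = (1520/2)·√(628 nF/1.56 H) = 0.482.
The damped frequency ω_d = ω_n√(1−ζ²) = 885 rad/s.

ω_d ≈ 885 rad/s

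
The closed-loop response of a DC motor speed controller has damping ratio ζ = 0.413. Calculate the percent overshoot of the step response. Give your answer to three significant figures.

For an underdamped second-order system, %OS = 100·exp(−πζ/√(1−ζ²)).
πζ/√(1−ζ²) = π·0.413/√(1−0.171) = 1.425, so %OS = 100·e^(−1.425) = 24.1%.

%OS ≈ 24.1%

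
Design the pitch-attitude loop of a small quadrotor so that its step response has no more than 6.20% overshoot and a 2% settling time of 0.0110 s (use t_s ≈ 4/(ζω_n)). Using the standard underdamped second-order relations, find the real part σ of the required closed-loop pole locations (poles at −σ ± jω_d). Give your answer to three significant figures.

σ ≈ 364

The settling-time spec alone fixes σ = ζω_n = 4/t_s = 4/0.0110 = 364.
(Overshoot then fixes ζ = 0.663 and hence ω_d = σ·√(1−ζ²)/ζ = 411 rad/s.)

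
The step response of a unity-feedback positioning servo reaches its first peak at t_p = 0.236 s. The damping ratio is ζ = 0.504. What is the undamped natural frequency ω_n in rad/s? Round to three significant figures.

Peak time t_p = π/ω_d, so ω_d = π/t_p = π/0.236 = 13.3 rad/s.
ω_n = ω_d/√(1−ζ²) = 13.3/√0.746 = 15.4 rad/s.

ω_n ≈ 15.4 rad/s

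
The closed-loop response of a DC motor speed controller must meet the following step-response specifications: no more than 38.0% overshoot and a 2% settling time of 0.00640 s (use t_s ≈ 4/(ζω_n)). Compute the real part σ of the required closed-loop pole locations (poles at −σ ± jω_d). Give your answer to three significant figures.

σ ≈ 625

The settling-time spec alone fixes σ = ζω_n = 4/t_s = 4/0.00640 = 625.
(Overshoot then fixes ζ = 0.294 and hence ω_d = σ·√(1−ζ²)/ζ = 2030 rad/s.)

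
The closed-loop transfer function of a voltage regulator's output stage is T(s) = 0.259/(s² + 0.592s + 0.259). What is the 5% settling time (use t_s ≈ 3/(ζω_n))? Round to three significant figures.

ω_n = √0.259 = 0.509 rad/s; ζ = 0.592/(2·0.509) = 0.582.
t_s ≈ 3/(ζω_n) = 3/(0.582·0.509) = 10.1 s.

t_s ≈ 10.1 s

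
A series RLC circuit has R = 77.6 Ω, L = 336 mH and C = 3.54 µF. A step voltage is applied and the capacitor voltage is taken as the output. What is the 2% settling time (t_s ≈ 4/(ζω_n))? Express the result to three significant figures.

t_s ≈ 0.0346 s

For a series RLC circuit (capacitor voltage as output), ω_n = 1/√(LC) = 1/√(336 mH · 3.54 µF) = 917 rad/s.
ζ = (R/2)·√(C/L) = (77.6/2)·√(3.54 µF/336 mH) = 0.126.
t_s ≈ 4/(ζω_n) = 0.0346 s.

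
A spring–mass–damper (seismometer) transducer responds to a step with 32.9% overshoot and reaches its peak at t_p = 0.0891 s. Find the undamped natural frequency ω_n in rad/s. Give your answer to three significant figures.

The overshoot fixes ζ = −ln(OS)/√(π²+ln²(OS)) = 0.334.
t_p = π/ω_d ⇒ ω_d = 35.3 rad/s; then ω_n = ω_d/√(1−ζ²) = 37.4 rad/s.

ω_n ≈ 37.4 rad/s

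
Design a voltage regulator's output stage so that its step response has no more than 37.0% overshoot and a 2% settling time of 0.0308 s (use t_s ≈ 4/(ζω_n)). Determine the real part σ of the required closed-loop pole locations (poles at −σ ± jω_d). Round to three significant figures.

σ ≈ 130

The settling-time spec alone fixes σ = ζω_n = 4/t_s = 4/0.0308 = 130.
(Overshoot then fixes ζ = 0.302 and hence ω_d = σ·√(1−ζ²)/ζ = 410 rad/s.)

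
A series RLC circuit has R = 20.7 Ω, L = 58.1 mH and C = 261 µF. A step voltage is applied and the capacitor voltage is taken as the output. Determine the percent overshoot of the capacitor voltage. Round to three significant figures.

For a series RLC circuit (capacitor voltage as output), ω_n = 1/√(LC) = 1/√(58.1 mH · 261 µF) = 257 rad/s.
ζ = (R/2)·√(C/L) = (20.7/2)·√(261 µF/58.1 mH) = 0.694.
%OS = 100 e^{−πζ/√(1−ζ²)} with ζ = 0.694 gives 4.85%.

%OS ≈ 4.85%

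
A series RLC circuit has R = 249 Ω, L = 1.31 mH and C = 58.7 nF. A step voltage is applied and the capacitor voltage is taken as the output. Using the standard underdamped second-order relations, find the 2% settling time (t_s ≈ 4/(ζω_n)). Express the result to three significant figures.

For a series RLC circuit (capacitor voltage as output), ω_n = 1/√(LC) = 1/√(1.31 mH · 58.7 nF) = 114000 rad/s.
ζ = (R/2)·√(C/L) = (249/2)·√(58.7 nF/1.31 mH) = 0.833.
t_s ≈ 4/(ζω_n) = 0.0000421 s.

t_s ≈ 0.0000421 s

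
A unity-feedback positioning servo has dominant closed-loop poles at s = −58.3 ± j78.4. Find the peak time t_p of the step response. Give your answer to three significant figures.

t_p = π/ω_d with ω_d = 78.4 (the imaginary part), so t_p = 0.0401 s.

t_p ≈ 0.0401 s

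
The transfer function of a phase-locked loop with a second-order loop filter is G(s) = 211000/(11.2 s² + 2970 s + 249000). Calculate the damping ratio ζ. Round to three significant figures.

Dividing through by 11.2: denominator becomes s² + 265.2 s + 22230.
So ω_n = √22230 = 149 rad/s and ζ = 265.2/(2·149) = 0.889.

ζ ≈ 0.889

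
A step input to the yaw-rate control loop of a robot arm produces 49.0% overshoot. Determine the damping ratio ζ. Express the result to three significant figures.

ζ ≈ 0.221

Inverting the overshoot relation: ζ = |ln 0.490|/√(π² + ln²0.490) = 0.221.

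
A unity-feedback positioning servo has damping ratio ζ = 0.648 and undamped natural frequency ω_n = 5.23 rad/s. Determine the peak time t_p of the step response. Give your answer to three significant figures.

t_p ≈ 0.789 s

The damped frequency is ω_d = ω_n√(1−ζ²) = 5.23·√(1−0.420) = 3.98 rad/s.
Peak time t_p = π/ω_d = π/3.98 = 0.789 s.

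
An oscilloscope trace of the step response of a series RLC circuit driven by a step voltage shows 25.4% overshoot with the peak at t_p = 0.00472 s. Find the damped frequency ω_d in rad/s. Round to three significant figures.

ω_d ≈ 666 rad/s

t_p = π/ω_d, so ω_d = π/0.00472 = 666 rad/s.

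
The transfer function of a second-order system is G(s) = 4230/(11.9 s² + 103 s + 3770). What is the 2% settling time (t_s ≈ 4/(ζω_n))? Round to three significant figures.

t_s ≈ 0.924 s

Dividing through by 11.9: denominator becomes s² + 8.655 s + 316.8.
So ω_n = √316.8 = 17.8 rad/s and ζ = 8.655/(2·17.8) = 0.243.
t_s ≈ 4/(ζω_n) = 0.924 s.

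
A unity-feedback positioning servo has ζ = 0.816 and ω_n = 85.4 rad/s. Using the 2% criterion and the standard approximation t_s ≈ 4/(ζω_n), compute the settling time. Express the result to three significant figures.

t_s ≈ 4/(ζω_n) = 4/(0.816 × 85.4) = 0.0574 s.

t_s ≈ 0.0574 s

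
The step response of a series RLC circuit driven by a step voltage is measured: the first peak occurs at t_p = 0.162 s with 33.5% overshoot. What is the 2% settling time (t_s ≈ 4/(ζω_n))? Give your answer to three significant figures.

t_s ≈ 0.593 s

ζ from %OS: ζ = |ln 0.335|/√(π²+ln²0.335) = 0.329.
From t_p = π/ω_d, ω_d = π/0.162 = 19.4 rad/s, so ω_n = ω_d/√(1−ζ²) = 20.5 rad/s.
t_s ≈ 4/(ζω_n) = 4/(0.329·20.5) = 0.593 s.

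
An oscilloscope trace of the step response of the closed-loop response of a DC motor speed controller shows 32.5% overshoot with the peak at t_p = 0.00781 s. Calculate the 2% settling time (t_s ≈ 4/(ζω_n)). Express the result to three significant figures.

t_s ≈ 0.0278 s

ζ from %OS: ζ = |ln 0.325|/√(π²+ln²0.325) = 0.337.
From t_p = π/ω_d, ω_d = π/0.00781 = 402 rad/s, so ω_n = ω_d/√(1−ζ²) = 427 rad/s.
t_s ≈ 4/(ζω_n) = 4/(0.337·427) = 0.0278 s.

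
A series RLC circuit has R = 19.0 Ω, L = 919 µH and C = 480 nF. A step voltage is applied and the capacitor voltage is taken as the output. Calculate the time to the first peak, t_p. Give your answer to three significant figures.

For a series RLC circuit (capacitor voltage as output), ω_n = 1/√(LC) = 1/√(919 µH · 480 nF) = 47600 rad/s.
ζ = (R/2)·√(C/L) = (19.0/2)·√(480 nF/919 µH) = 0.217.
The damped frequency ω_d = ω_n√(1−ζ²) = 46500 rad/s. t_p = π/ω_d = 0.0000676 s.

t_p ≈ 0.0000676 s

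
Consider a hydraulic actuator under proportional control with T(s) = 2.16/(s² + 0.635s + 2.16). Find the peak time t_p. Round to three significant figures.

t_p ≈ 2.19 s

Comparing the denominator to s² + 2ζω_n s + ω_n²: ω_n = √2.16 = 1.47 rad/s, and 2ζω_n = 0.635 so ζ = 0.635/(2·1.47) = 0.216.
ω_d = 1.47·√(1 − 0.216²) = 1.43 rad/s. Then t_p = π/ω_d = 2.19 s.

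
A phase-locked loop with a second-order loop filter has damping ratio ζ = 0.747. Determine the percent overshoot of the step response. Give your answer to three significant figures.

%OS ≈ 2.93%

For an underdamped second-order system, %OS = 100·exp(−πζ/√(1−ζ²)).
πζ/√(1−ζ²) = π·0.747/√(1−0.558) = 3.530, so %OS = 100·e^(−3.530) = 2.93%.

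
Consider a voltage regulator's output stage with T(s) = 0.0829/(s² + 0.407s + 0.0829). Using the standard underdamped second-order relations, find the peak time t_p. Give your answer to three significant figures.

t_p ≈ 15.4 s

Comparing the denominator to s² + 2ζω_n s + ω_n²: ω_n = √0.0829 = 0.288 rad/s, and 2ζω_n = 0.407 so ζ = 0.407/(2·0.288) = 0.707.
ω_d = ω_n√(1−ζ²) = 0.204 rad/s. Then t_p = π/ω_d = 15.4 s.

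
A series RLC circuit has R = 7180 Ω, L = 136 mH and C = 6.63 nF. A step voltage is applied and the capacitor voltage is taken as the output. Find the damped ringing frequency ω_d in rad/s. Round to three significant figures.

ω_d ≈ 20300 rad/s

For a series RLC circuit (capacitor voltage as output), ω_n = 1/√(LC) = 1/√(136 mH · 6.63 nF) = 33300 rad/s.
ζ = (R/2)·√(C/L) = (7180/2)·√(6.63 nF/136 mH) = 0.793.
ω_d = ω_n√(1−ζ²) = 20300 rad/s.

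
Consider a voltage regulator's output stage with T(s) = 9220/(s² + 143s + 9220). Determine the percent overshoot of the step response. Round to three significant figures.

Matching coefficients with s² + 2ζω_n s + ω_n² gives ω_n² = 9220 ⇒ ω_n = 96.0 rad/s, and ζ = 143/(2ω_n) = 0.745.
%OS = 100·exp(−πζ/√(1−ζ²)) = 3.01%.

%OS ≈ 3.01%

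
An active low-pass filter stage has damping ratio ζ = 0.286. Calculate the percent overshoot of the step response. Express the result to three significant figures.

%OS ≈ 39.2%

For an underdamped second-order system, %OS = 100·exp(−πζ/√(1−ζ²)).
πζ/√(1−ζ²) = π·0.286/√(1−0.0818) = 0.9377, so %OS = 100·e^(−0.9377) = 39.2%.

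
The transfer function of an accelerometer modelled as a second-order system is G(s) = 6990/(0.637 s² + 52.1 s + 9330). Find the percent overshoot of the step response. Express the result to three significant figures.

Dividing through by 0.637: denominator becomes s² + 81.79 s + 14650.
So ω_n = √14650 = 121 rad/s and ζ = 81.79/(2·121) = 0.338.
%OS = 100·exp(−πζ/√(1−ζ²)) = 32.4%.

%OS ≈ 32.4%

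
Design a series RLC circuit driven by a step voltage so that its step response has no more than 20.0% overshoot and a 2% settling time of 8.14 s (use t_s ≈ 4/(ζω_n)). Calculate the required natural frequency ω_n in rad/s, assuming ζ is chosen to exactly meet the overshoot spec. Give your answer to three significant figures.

Inverting the overshoot relation: ζ = |ln 0.200|/√(π² + ln²0.200) = 0.456.
Then ω_n = 4/(ζ t_s) = 4/(0.456 × 8.14) = 1.08 rad/s.

ω_n ≈ 1.08 rad/s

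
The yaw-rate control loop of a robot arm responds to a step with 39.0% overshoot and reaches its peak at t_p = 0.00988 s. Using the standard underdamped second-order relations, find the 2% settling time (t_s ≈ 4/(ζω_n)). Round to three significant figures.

The overshoot fixes ζ = −ln(OS)/√(π²+ln²(OS)) = 0.287.
t_p = π/ω_d ⇒ ω_d = 318 rad/s; then ω_n = ω_d/√(1−ζ²) = 332 rad/s.
t_s ≈ 4/(ζω_n) = 4/(0.287·332) = 0.0420 s.

t_s ≈ 0.0420 s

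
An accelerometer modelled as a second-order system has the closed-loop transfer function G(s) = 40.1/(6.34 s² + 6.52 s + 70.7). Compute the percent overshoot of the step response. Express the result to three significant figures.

%OS ≈ 61.3%

Dividing through by 6.34: denominator becomes s² + 1.028 s + 11.15.
So ω_n = √11.15 = 3.34 rad/s and ζ = 1.028/(2·3.34) = 0.154.
%OS = 100 e^{−πζ/√(1−ζ²)} with ζ = 0.154 gives 61.3%.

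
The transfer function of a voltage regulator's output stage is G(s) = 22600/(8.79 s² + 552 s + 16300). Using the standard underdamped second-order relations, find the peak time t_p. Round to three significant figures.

t_p ≈ 0.107 s

Dividing through by 8.79: denominator becomes s² + 62.80 s + 1854.
So ω_n = √1854 = 43.1 rad/s and ζ = 62.80/(2·43.1) = 0.729.
ω_d = ω_n√(1−ζ²) = 29.5 rad/s. t_p = π/ω_d = 0.107 s.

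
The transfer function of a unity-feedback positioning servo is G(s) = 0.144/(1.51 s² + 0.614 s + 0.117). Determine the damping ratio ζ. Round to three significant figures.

ζ ≈ 0.730

Dividing through by 1.51: denominator becomes s² + 0.4066 s + 0.07748.
So ω_n = √0.07748 = 0.278 rad/s and ζ = 0.4066/(2·0.278) = 0.730.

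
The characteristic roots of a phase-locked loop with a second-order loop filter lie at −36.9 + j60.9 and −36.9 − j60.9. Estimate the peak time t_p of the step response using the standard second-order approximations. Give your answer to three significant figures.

t_p = π/ω_d with ω_d = 60.9 (the imaginary part), so t_p = 0.0516 s.

t_p ≈ 0.0516 s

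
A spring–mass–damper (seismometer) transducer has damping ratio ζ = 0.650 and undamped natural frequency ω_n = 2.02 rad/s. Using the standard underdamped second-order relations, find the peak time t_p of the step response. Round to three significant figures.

t_p ≈ 2.05 s

The damped frequency is ω_d = ω_n√(1−ζ²) = 2.02·√(1−0.423) = 1.54 rad/s.
Peak time t_p = π/ω_d = π/1.54 = 2.05 s.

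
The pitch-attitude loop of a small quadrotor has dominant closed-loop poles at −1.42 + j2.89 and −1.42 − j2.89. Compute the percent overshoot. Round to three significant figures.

The poles are at −σ ± jω_d with σ = 1.42 and ω_d = 2.89, so ω_n = √(σ²+ω_d²) = 3.22 rad/s and ζ = σ/ω_n = 0.441.
Overshoot: exp(−π·0.441/√(1−0.441²)) = 0.214, i.e. 21.4%.

%OS ≈ 21.4%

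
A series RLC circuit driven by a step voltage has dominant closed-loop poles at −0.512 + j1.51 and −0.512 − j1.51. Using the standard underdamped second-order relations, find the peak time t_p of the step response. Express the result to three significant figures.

t_p = π/ω_d with ω_d = 1.51 (the imaginary part), so t_p = 2.08 s.

t_p ≈ 2.08 s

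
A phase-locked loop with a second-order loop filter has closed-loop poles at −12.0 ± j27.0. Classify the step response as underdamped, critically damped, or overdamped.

Since the poles form a complex-conjugate pair with nonzero imaginary part, the response is underdamped.

underdamped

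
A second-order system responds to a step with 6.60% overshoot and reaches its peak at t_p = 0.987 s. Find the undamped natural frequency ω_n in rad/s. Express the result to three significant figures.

ω_n ≈ 4.21 rad/s

From the overshoot, ζ = −ln(OS)/√(π²+ln²(OS)) = 0.654.
From t_p = π/ω_d, ω_d = π/0.987 = 3.18 rad/s, so ω_n = ω_d/√(1−ζ²) = 4.21 rad/s.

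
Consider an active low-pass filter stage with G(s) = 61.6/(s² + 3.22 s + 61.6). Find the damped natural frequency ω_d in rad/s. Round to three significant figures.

ω_n = √61.6 = 7.85 rad/s; ζ = 3.22/(2·7.85) = 0.205.
ω_d = 7.85·√(1 − 0.205²) = 7.68 rad/s.

ω_d ≈ 7.68 rad/s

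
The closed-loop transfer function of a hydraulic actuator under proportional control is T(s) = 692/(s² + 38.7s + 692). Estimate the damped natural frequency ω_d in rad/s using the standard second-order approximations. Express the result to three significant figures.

Matching coefficients with s² + 2ζω_n s + ω_n² gives ω_n² = 692 ⇒ ω_n = 26.3 rad/s, and ζ = 38.7/(2ω_n) = 0.736.
ω_d = 26.3·√(1 − 0.736²) = 17.8 rad/s.

ω_d ≈ 17.8 rad/s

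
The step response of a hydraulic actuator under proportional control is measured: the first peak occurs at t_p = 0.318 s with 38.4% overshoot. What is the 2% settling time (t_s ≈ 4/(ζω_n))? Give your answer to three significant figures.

ζ from %OS: ζ = |ln 0.384|/√(π²+ln²0.384) = 0.291.
t_p = π/ω_d ⇒ ω_d = 9.88 rad/s; then ω_n = ω_d/√(1−ζ²) = 10.3 rad/s.
t_s ≈ 4/(ζω_n) = 4/(0.291·10.3) = 1.33 s.

t_s ≈ 1.33 s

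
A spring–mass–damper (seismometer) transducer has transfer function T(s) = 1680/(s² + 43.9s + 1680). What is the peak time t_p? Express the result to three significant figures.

t_p ≈ 0.0908 s

Comparing the denominator to s² + 2ζω_n s + ω_n²: ω_n = √1680 = 41.0 rad/s, and 2ζω_n = 43.9 so ζ = 43.9/(2·41.0) = 0.536.
The damped frequency ω_d = ω_n√(1−ζ²) = 34.6 rad/s. Then t_p = π/ω_d = 0.0908 s.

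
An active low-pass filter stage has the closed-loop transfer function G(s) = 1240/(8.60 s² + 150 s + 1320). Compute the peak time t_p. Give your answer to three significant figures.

t_p ≈ 0.357 s

Dividing through by 8.60: denominator becomes s² + 17.44 s + 153.5.
So ω_n = √153.5 = 12.4 rad/s and ζ = 17.44/(2·12.4) = 0.704.
ω_d = ω_n√(1−ζ²) = 8.80 rad/s. t_p = π/ω_d = 0.357 s.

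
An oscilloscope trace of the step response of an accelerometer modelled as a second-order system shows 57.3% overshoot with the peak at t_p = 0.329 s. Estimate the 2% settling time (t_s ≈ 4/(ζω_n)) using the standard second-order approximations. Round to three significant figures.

From the overshoot, ζ = −ln(OS)/√(π²+ln²(OS)) = 0.175.
From t_p = π/ω_d, ω_d = π/0.329 = 9.55 rad/s, so ω_n = ω_d/√(1−ζ²) = 9.70 rad/s.
t_s ≈ 4/(ζω_n) = 4/(0.175·9.70) = 2.36 s.

t_s ≈ 2.36 s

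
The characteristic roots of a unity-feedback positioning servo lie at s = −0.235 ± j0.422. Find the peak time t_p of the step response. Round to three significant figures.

t_p = π/ω_d with ω_d = 0.422 (the imaginary part), so t_p = 7.44 s.

t_p ≈ 7.44 s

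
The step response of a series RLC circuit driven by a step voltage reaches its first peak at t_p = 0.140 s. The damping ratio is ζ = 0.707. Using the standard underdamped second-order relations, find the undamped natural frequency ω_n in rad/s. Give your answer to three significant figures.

Peak time t_p = π/ω_d, so ω_d = π/t_p = π/0.140 = 22.4 rad/s.
ω_n = ω_d/√(1−ζ²) = 22.4/√0.500 = 31.7 rad/s.

ω_n ≈ 31.7 rad/s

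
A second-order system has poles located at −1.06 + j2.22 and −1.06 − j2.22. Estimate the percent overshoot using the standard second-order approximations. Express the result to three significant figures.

The poles are at −σ ± jω_d with σ = 1.06 and ω_d = 2.22, so ω_n = √(σ²+ω_d²) = 2.46 rad/s and ζ = σ/ω_n = 0.431.
%OS = 100·exp(−πζ/√(1−ζ²)) = 22.3%.

%OS ≈ 22.3%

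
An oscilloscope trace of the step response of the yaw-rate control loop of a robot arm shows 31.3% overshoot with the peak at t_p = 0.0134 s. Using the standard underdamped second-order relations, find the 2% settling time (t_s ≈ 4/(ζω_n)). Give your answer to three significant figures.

t_s ≈ 0.0461 s

The overshoot fixes ζ = −ln(OS)/√(π²+ln²(OS)) = 0.347.
From t_p = π/ω_d, ω_d = π/0.0134 = 234 rad/s, so ω_n = ω_d/√(1−ζ²) = 250 rad/s.
t_s ≈ 4/(ζω_n) = 4/(0.347·250) = 0.0461 s.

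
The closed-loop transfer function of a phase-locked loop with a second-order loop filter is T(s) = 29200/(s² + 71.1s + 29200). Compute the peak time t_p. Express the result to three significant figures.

t_p ≈ 0.0188 s

Comparing the denominator to s² + 2ζω_n s + ω_n²: ω_n = √29200 = 171 rad/s, and 2ζω_n = 71.1 so ζ = 71.1/(2·171) = 0.208.
ω_d = 171·√(1 − 0.208²) = 167 rad/s. Then t_p = π/ω_d = 0.0188 s.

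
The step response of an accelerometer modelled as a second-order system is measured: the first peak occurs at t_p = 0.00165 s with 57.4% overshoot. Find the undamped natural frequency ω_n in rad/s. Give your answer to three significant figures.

ω_n ≈ 1930 rad/s

ζ from %OS: ζ = |ln 0.574|/√(π²+ln²0.574) = 0.174.
t_p = π/ω_d ⇒ ω_d = 1900 rad/s; then ω_n = ω_d/√(1−ζ²) = 1930 rad/s.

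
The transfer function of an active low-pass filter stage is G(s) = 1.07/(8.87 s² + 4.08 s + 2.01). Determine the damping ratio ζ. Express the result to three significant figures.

Dividing through by 8.87: denominator becomes s² + 0.4600 s + 0.2266.
So ω_n = √0.2266 = 0.476 rad/s and ζ = 0.4600/(2·0.476) = 0.483.

ζ ≈ 0.483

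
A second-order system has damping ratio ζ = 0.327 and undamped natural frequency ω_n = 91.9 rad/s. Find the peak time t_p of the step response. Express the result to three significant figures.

t_p ≈ 0.0362 s

The damped frequency is ω_d = ω_n√(1−ζ²) = 91.9·√(1−0.107) = 86.8 rad/s.
Peak time t_p = π/ω_d = π/86.8 = 0.0362 s.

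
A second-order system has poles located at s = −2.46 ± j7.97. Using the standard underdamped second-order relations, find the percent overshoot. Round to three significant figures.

%OS ≈ 37.9%

The poles are at −σ ± jω_d with σ = 2.46 and ω_d = 7.97, so ω_n = √(σ²+ω_d²) = 8.34 rad/s and ζ = σ/ω_n = 0.295.
%OS = 100 e^{−πζ/√(1−ζ²)} with ζ = 0.295 gives 37.9%.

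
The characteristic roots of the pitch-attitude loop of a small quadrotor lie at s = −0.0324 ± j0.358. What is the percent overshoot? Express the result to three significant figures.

|pole| = ω_n = √(0.0324² + 0.358²) = 0.359 rad/s; ζ = cos θ = σ/ω_n = 0.0901.
Overshoot: exp(−π·0.0901/√(1−0.0901²)) = 0.753, i.e. 75.3%.

%OS ≈ 75.3%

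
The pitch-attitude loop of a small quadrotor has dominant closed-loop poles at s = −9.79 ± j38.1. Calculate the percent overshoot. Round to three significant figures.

%OS ≈ 44.6%

|pole| = ω_n = √(9.79² + 38.1²) = 39.3 rad/s; ζ = cos θ = σ/ω_n = 0.249.
%OS = 100 e^{−πζ/√(1−ζ²)} with ζ = 0.249 gives 44.6%.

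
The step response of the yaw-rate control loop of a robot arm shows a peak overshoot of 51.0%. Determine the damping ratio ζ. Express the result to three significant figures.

ζ ≈ 0.210

Inverting the overshoot relation: ζ = |ln 0.510|/√(π² + ln²0.510) = 0.210.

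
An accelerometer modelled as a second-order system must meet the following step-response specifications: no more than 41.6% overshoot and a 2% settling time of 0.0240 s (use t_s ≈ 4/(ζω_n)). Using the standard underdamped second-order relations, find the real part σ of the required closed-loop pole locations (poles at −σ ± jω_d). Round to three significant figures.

The settling-time spec alone fixes σ = ζω_n = 4/t_s = 4/0.0240 = 167.
(Overshoot then fixes ζ = 0.269 and hence ω_d = σ·√(1−ζ²)/ζ = 597 rad/s.)

σ ≈ 167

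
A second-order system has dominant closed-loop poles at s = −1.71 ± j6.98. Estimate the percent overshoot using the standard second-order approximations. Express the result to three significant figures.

%OS ≈ 46.3%

The poles are at −σ ± jω_d with σ = 1.71 and ω_d = 6.98, so ω_n = √(σ²+ω_d²) = 7.19 rad/s and ζ = σ/ω_n = 0.238.
%OS = 100·exp(−πζ/√(1−ζ²)) = 46.3%.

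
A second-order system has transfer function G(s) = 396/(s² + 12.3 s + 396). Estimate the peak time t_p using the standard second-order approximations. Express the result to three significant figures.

t_p ≈ 0.166 s

Matching coefficients with s² + 2ζω_n s + ω_n² gives ω_n² = 396 ⇒ ω_n = 19.9 rad/s, and ζ = 12.3/(2ω_n) = 0.309.
The damped frequency ω_d = ω_n√(1−ζ²) = 18.9 rad/s. Then t_p = π/ω_d = 0.166 s.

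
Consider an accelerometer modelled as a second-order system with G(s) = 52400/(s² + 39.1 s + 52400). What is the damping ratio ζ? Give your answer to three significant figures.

Matching coefficients with s² + 2ζω_n s + ω_n² gives ω_n² = 52400 ⇒ ω_n = 229 rad/s, and ζ = 39.1/(2ω_n) = 0.0854.

ζ ≈ 0.0854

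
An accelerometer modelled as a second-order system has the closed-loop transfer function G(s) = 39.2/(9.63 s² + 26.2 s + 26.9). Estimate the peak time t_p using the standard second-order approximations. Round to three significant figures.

Dividing through by 9.63: denominator becomes s² + 2.721 s + 2.793.
So ω_n = √2.793 = 1.67 rad/s and ζ = 2.721/(2·1.67) = 0.814.
ω_d = ω_n√(1−ζ²) = 0.971 rad/s. t_p = π/ω_d = 3.24 s.

t_p ≈ 3.24 s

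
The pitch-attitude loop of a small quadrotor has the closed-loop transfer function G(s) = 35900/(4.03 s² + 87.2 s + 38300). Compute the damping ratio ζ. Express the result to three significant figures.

Dividing through by 4.03: denominator becomes s² + 21.64 s + 9504.
So ω_n = √9504 = 97.5 rad/s and ζ = 21.64/(2·97.5) = 0.111.

ζ ≈ 0.111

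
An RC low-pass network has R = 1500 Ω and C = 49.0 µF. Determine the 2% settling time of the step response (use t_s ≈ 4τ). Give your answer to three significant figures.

t_s ≈ 0.294 s

τ = RC = 1500 × 49.0 µF = 0.0735 s.
t_s ≈ 4τ = 0.294 s.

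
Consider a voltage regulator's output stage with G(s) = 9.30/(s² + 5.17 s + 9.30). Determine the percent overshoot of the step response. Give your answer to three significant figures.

Comparing the denominator to s² + 2ζω_n s + ω_n²: ω_n = √9.30 = 3.05 rad/s, and 2ζω_n = 5.17 so ζ = 5.17/(2·3.05) = 0.848.
%OS = 100 e^{−πζ/√(1−ζ²)} with ζ = 0.848 gives 0.661%.

%OS ≈ 0.661%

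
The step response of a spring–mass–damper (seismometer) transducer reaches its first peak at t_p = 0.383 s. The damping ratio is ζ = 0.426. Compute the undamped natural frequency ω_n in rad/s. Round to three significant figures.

ω_n ≈ 9.07 rad/s

Peak time t_p = π/ω_d, so ω_d = π/t_p = π/0.383 = 8.20 rad/s.
ω_n = ω_d/√(1−ζ²) = 8.20/√0.819 = 9.07 rad/s.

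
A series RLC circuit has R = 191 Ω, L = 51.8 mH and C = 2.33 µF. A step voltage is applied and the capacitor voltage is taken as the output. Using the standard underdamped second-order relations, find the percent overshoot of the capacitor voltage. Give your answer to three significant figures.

For a series RLC circuit (capacitor voltage as output), ω_n = 1/√(LC) = 1/√(51.8 mH · 2.33 µF) = 2880 rad/s.
ζ = (R/2)·√(C/L) = (191/2)·√(2.33 µF/51.8 mH) = 0.640.
Overshoot: exp(−π·0.640/√(1−0.640²)) = 0.0728, i.e. 7.28%.

%OS ≈ 7.28%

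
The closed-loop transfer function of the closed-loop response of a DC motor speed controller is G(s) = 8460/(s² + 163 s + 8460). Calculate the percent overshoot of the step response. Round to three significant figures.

Comparing the denominator to s² + 2ζω_n s + ω_n²: ω_n = √8460 = 92.0 rad/s, and 2ζω_n = 163 so ζ = 163/(2·92.0) = 0.886.
Overshoot: exp(−π·0.886/√(1−0.886²)) = 0.00247, i.e. 0.247%.

%OS ≈ 0.247%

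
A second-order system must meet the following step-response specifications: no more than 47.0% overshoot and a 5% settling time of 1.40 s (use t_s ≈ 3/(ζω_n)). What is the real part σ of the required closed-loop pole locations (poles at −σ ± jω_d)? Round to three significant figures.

σ ≈ 2.14

The settling-time spec alone fixes σ = ζω_n = 3/t_s = 3/1.40 = 2.14.
(Overshoot then fixes ζ = 0.234 and hence ω_d = σ·√(1−ζ²)/ζ = 8.92 rad/s.)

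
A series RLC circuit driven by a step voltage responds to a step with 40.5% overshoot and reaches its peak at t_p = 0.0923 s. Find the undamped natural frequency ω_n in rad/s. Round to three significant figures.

ω_n ≈ 35.4 rad/s

From the overshoot, ζ = −ln(OS)/√(π²+ln²(OS)) = 0.276.
t_p = π/ω_d ⇒ ω_d = 34.0 rad/s; then ω_n = ω_d/√(1−ζ²) = 35.4 rad/s.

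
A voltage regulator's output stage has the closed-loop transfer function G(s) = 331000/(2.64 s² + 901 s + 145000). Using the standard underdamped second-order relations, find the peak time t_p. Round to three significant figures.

t_p ≈ 0.0196 s

Dividing through by 2.64: denominator becomes s² + 341.3 s + 54920.
So ω_n = √54920 = 234 rad/s and ζ = 341.3/(2·234) = 0.728.
The damped frequency ω_d = ω_n√(1−ζ²) = 161 rad/s. t_p = π/ω_d = 0.0196 s.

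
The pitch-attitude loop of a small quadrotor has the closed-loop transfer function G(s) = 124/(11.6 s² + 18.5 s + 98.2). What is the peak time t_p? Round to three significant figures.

t_p ≈ 1.12 s

Dividing through by 11.6: denominator becomes s² + 1.595 s + 8.466.
So ω_n = √8.466 = 2.91 rad/s and ζ = 1.595/(2·2.91) = 0.274.
The damped frequency ω_d = ω_n√(1−ζ²) = 2.80 rad/s. t_p = π/ω_d = 1.12 s.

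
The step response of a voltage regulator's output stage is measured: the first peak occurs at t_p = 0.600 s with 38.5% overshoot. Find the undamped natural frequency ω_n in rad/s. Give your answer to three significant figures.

ζ from %OS: ζ = |ln 0.385|/√(π²+ln²0.385) = 0.291.
t_p = π/ω_d ⇒ ω_d = 5.24 rad/s; then ω_n = ω_d/√(1−ζ²) = 5.47 rad/s.

ω_n ≈ 5.47 rad/s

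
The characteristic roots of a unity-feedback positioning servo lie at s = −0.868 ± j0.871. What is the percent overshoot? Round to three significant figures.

%OS ≈ 4.37%

|pole| = ω_n = √(0.868² + 0.871²) = 1.23 rad/s; ζ = cos θ = σ/ω_n = 0.706.
Overshoot: exp(−π·0.706/√(1−0.706²)) = 0.0437, i.e. 4.37%.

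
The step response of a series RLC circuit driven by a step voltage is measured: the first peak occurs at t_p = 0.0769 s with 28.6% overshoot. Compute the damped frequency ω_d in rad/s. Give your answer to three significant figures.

ω_d ≈ 40.9 rad/s

t_p = π/ω_d, so ω_d = π/0.0769 = 40.9 rad/s.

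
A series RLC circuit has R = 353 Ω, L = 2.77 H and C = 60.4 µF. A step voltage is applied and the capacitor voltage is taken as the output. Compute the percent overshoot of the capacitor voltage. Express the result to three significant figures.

%OS ≈ 1.03%

For a series RLC circuit (capacitor voltage as output), ω_n = 1/√(LC) = 1/√(2.77 H · 60.4 µF) = 77.3 rad/s.
ζ = (R/2)·√(C/L) = (353/2)·√(60.4 µF/2.77 H) = 0.824.
%OS = 100 e^{−πζ/√(1−ζ²)} with ζ = 0.824 gives 1.03%.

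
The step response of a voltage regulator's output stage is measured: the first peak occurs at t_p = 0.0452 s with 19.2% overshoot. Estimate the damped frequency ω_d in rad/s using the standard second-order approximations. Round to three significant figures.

ω_d ≈ 69.5 rad/s

t_p = π/ω_d, so ω_d = π/0.0452 = 69.5 rad/s.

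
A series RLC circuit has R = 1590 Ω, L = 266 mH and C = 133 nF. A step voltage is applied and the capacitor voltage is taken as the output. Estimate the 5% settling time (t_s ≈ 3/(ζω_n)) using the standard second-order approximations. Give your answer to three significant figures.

t_s ≈ 0.00100 s

For a series RLC circuit (capacitor voltage as output), ω_n = 1/√(LC) = 1/√(266 mH · 133 nF) = 5320 rad/s.
ζ = (R/2)·√(C/L) = (1590/2)·√(133 nF/266 mH) = 0.562.
t_s ≈ 3/(ζω_n) = 0.00100 s.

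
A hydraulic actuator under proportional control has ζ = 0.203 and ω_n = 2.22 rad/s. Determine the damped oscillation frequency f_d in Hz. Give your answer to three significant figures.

ω_d = ω_n√(1−ζ²) = 2.22·√0.959 = 2.17 rad/s.
f_d = ω_d/(2π) = 0.346 Hz.

f_d ≈ 0.346 Hz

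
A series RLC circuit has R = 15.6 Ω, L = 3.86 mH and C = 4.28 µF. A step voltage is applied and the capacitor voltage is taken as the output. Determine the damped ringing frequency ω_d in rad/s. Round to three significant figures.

ω_d ≈ 7510 rad/s

For a series RLC circuit (capacitor voltage as output), ω_n = 1/√(LC) = 1/√(3.86 mH · 4.28 µF) = 7780 rad/s.
ζ = (R/2)·√(C/L) = (15.6/2)·√(4.28 µF/3.86 mH) = 0.260.
ω_d = 7780·√(1 − 0.260²) = 7510 rad/s.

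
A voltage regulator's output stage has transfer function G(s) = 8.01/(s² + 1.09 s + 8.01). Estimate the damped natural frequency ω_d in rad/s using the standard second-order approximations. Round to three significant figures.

ω_d ≈ 2.78 rad/s

ω_n = √8.01 = 2.83 rad/s; ζ = 1.09/(2·2.83) = 0.193.
The damped frequency ω_d = ω_n√(1−ζ²) = 2.78 rad/s.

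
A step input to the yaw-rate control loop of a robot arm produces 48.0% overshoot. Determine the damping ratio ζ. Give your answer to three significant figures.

Inverting the overshoot relation: ζ = |ln 0.480|/√(π² + ln²0.480) = 0.228.

ζ ≈ 0.228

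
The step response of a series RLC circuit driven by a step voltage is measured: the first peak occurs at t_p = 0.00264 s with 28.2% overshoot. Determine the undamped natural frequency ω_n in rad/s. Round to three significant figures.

ω_n ≈ 1280 rad/s

From the overshoot, ζ = −ln(OS)/√(π²+ln²(OS)) = 0.374.
t_p = π/ω_d ⇒ ω_d = 1190 rad/s; then ω_n = ω_d/√(1−ζ²) = 1280 rad/s.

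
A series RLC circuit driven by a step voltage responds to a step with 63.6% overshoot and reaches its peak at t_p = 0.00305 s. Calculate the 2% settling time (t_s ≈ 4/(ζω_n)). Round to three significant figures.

From the overshoot, ζ = −ln(OS)/√(π²+ln²(OS)) = 0.143.
From t_p = π/ω_d, ω_d = π/0.00305 = 1030 rad/s, so ω_n = ω_d/√(1−ζ²) = 1040 rad/s.
t_s ≈ 4/(ζω_n) = 4/(0.143·1040) = 0.0270 s.

t_s ≈ 0.0270 s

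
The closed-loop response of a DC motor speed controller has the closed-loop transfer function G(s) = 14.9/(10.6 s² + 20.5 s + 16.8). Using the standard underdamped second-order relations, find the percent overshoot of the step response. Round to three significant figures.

Dividing through by 10.6: denominator becomes s² + 1.934 s + 1.585.
So ω_n = √1.585 = 1.26 rad/s and ζ = 1.934/(2·1.26) = 0.768.
%OS = 100·exp(−πζ/√(1−ζ²)) = 2.31%.

%OS ≈ 2.31%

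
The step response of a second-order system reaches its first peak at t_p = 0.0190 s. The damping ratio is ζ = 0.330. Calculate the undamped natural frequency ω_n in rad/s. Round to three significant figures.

ω_n ≈ 175 rad/s

Peak time t_p = π/ω_d, so ω_d = π/t_p = π/0.0190 = 165 rad/s.
ω_n = ω_d/√(1−ζ²) = 165/√0.891 = 175 rad/s.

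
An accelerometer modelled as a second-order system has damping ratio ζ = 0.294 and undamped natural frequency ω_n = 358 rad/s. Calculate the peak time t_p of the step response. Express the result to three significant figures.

The damped frequency is ω_d = ω_n√(1−ζ²) = 358·√(1−0.0864) = 342 rad/s.
Peak time t_p = π/ω_d = π/342 = 0.00918 s.

t_p ≈ 0.00918 s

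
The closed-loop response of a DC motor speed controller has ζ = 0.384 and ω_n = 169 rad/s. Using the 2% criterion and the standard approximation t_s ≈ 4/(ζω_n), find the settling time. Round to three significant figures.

t_s ≈ 4/(ζω_n) = 4/(0.384 × 169) = 0.0616 s.

t_s ≈ 0.0616 s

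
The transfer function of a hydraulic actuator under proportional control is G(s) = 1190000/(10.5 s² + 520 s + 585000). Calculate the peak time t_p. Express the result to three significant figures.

Dividing through by 10.5: denominator becomes s² + 49.52 s + 55710.
So ω_n = √55710 = 236 rad/s and ζ = 49.52/(2·236) = 0.105.
The damped frequency ω_d = ω_n√(1−ζ²) = 235 rad/s. t_p = π/ω_d = 0.0134 s.

t_p ≈ 0.0134 s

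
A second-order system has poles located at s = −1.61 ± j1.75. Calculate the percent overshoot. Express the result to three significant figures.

The poles are at −σ ± jω_d with σ = 1.61 and ω_d = 1.75, so ω_n = √(σ²+ω_d²) = 2.38 rad/s and ζ = σ/ω_n = 0.677.
%OS = 100·exp(−πζ/√(1−ζ²)) = 5.56%.

%OS ≈ 5.56%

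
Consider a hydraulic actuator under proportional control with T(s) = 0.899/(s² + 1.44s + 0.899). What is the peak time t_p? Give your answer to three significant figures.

t_p ≈ 5.09 s

Comparing the denominator to s² + 2ζω_n s + ω_n²: ω_n = √0.899 = 0.948 rad/s, and 2ζω_n = 1.44 so ζ = 1.44/(2·0.948) = 0.759.
The damped frequency ω_d = ω_n√(1−ζ²) = 0.617 rad/s. Then t_p = π/ω_d = 5.09 s.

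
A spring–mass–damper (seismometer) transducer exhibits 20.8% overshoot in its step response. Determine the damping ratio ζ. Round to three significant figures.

Inverting the overshoot relation: ζ = |ln 0.208|/√(π² + ln²0.208) = 0.447.

ζ ≈ 0.447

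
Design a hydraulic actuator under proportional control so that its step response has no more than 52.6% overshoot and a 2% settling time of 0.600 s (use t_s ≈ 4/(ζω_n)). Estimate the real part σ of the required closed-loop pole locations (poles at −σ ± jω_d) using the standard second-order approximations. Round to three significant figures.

The settling-time spec alone fixes σ = ζω_n = 4/t_s = 4/0.600 = 6.67.
(Overshoot then fixes ζ = 0.200 and hence ω_d = σ·√(1−ζ²)/ζ = 32.6 rad/s.)

σ ≈ 6.67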